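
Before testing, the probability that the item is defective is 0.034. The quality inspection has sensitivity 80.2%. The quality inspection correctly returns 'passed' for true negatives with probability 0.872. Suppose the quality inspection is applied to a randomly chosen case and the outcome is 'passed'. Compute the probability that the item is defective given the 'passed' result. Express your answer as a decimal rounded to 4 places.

Let H be the event that the item is defective. P(H) = 0.034, so P(¬H) = 0.966. With E the 'passed' result, P(E|H) = 0.198 and P(E|¬H) = 0.872.
P(E) = 0.198·0.034 + 0.872·0.966 = 0.0067320 + 0.84235 = 0.84908.
By Bayes' theorem, P(H|E) = 0.0067320 / 0.84908 = 0.0079.

P(H | E) ≈ 0.0079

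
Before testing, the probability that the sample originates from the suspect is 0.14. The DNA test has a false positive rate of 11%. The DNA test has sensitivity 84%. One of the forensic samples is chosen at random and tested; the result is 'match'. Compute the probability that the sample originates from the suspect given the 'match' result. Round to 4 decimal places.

Let H be the event that the sample originates from the suspect. P(H) = 0.14, so P(¬H) = 0.86. With E the 'match' result, P(E|H) = 0.84 and P(E|¬H) = 0.11.
P(E) = 0.84·0.14 + 0.11·0.86 = 0.11760 + 0.094600 = 0.21220.
By Bayes' theorem, P(H|E) = 0.11760 / 0.21220 = 0.5542.

P(H | E) ≈ 0.5542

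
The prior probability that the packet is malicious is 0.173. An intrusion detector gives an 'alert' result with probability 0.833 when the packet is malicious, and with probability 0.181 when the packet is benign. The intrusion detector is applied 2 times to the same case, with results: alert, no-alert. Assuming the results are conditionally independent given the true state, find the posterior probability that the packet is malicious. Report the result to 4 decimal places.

Let H be the event that the packet is malicious; start with P(H) = 0.173. P('alert'|H) = 0.833, P('alert'|¬H) = 0.181.
Update on result 1 ('alert'): P(H) ← 0.833·0.1730 / (0.833·0.1730 + 0.181·0.8270) = 0.14411/0.29380 = 0.4905.
Update on result 2 ('no-alert'): P(H) ← 0.167·0.4905 / (0.167·0.4905 + 0.819·0.5095) = 0.081915/0.49919 = 0.1641.

Posterior P(H) ≈ 0.1641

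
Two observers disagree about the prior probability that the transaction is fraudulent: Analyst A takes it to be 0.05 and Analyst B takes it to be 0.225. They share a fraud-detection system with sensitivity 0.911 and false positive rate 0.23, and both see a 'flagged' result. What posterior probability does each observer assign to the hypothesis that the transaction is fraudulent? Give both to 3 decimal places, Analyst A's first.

P('+'|H) = 0.911, P('+'|¬H) = 0.23.
Analyst A: numerator 0.911·0.05 = 0.045550; evidence = 0.045550+0.23·0.95 = 0.26405; posterior = 0.173.
Analyst B: numerator 0.911·0.225 = 0.20498; evidence = 0.20498+0.23·0.775 = 0.38323; posterior = 0.535.

Analyst A: 0.173; Analyst B: 0.535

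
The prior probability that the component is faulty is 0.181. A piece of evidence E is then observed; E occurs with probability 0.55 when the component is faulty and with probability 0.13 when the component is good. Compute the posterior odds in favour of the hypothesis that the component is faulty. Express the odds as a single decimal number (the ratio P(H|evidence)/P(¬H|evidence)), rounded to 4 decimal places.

Posterior odds ≈ 0.9350

Prior odds = 0.181/(1−0.181) = 0.22100.
Likelihood ratio for E = 0.55/0.13 = 4.2308.
Posterior odds = prior odds × LR = 0.93501.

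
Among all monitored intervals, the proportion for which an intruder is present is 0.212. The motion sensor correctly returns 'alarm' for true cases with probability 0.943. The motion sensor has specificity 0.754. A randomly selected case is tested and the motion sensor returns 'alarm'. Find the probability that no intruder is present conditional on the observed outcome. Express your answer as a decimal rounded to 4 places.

Write H for 'an intruder is present'. Prior odds H:¬H = 0.212/0.788 = 0.26904. For the 'alarm' outcome, the likelihood ratio is 0.943/0.246 = 3.8333.
Posterior odds = 0.26904 × 3.8333 = 1.0313, so P(H|E) = 1.0313/(1+1.0313) = 0.5077. Then P(¬H|E) = 1 − 0.5077 = 0.4923.

P(¬H | E) ≈ 0.4923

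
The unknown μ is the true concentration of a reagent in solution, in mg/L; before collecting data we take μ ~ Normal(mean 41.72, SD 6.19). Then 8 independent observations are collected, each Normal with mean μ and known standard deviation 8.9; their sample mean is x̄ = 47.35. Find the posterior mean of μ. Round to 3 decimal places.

Prior precision 1/τ₀² = 1/6.19² = 0.0260987; data precision n/σ² = 8/8.9² = 0.100997.
Posterior precision = 0.0260987 + 0.100997 = 0.127096.
Posterior mean = (0.0260987·41.72 + 0.100997·47.35) / 0.127096 = 46.194.

Posterior mean ≈ 46.194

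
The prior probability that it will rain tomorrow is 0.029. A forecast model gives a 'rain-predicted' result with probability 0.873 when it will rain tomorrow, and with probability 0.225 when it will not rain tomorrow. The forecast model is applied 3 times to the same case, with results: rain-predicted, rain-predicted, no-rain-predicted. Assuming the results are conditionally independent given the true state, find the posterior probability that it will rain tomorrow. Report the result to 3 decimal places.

Let H be the event that it will rain tomorrow; start with P(H) = 0.029. P('rain-predicted'|H) = 0.873, P('rain-predicted'|¬H) = 0.225.
Update on result 1 ('rain-predicted'): P(H) ← 0.873·0.0290 / (0.873·0.0290 + 0.225·0.9710) = 0.025317/0.24379 = 0.1038.
Update on result 2 ('rain-predicted'): P(H) ← 0.873·0.1038 / (0.873·0.1038 + 0.225·0.8962) = 0.090658/0.29229 = 0.3102.
Update on result 3 ('no-rain-predicted'): P(H) ← 0.127·0.3102 / (0.127·0.3102 + 0.775·0.6898) = 0.039391/0.57401 = 0.0686.

Posterior P(H) ≈ 0.069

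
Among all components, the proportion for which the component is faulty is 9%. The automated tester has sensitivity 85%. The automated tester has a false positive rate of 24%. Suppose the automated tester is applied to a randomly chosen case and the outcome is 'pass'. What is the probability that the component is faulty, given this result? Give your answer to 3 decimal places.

Write H for 'the component is faulty'. Prior odds H:¬H = 0.09/0.91 = 0.098901. For the 'pass' outcome, the likelihood ratio is 0.15/0.76 = 0.19737.
Posterior odds = 0.098901 × 0.19737 = 0.019520, so P(H|E) = 0.019520/(1+0.019520) = 0.019.

P(H | E) ≈ 0.019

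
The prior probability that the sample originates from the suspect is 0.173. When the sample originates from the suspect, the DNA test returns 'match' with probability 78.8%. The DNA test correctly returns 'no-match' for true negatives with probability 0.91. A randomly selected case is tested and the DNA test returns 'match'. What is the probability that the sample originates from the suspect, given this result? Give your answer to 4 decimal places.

Write H for 'the sample originates from the suspect'. Prior odds H:¬H = 0.173/0.827 = 0.20919. For the 'match' outcome, the likelihood ratio is 0.788/0.09 = 8.7556.
Posterior odds = 0.20919 × 8.7556 = 1.8316, so P(H|E) = 1.8316/(1+1.8316) = 0.6468.

P(H | E) ≈ 0.6468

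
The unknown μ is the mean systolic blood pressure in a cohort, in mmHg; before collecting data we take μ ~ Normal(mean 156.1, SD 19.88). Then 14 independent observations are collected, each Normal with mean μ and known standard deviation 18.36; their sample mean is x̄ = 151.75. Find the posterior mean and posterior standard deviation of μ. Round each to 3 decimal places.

Posterior mean ≈ 152.000; posterior SD ≈ 4.764

With known σ, the Normal prior is conjugate. Weight on the data is w = (n/σ²)/(n/σ² + 1/τ₀²) = 0.0415320/(0.0415320+0.00253027) = 0.94258.
Posterior mean = w·x̄ + (1−w)·μ₀ = 0.94258·151.75 + 0.057425·156.1 = 152.000. Posterior variance = 1/(0.0415320+0.00253027) = 22.6952, so SD = 4.764.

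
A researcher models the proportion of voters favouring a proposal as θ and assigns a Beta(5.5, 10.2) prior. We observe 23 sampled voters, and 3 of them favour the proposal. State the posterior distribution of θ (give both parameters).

Posterior: Beta(8.5, 30.2)

Observing 3 successes and 20 failures updates Beta(5.5, 10.2) by adding the success and failure counts to the two shape parameters: α = 5.5+3 = 8.5, β = 10.2+20 = 30.2.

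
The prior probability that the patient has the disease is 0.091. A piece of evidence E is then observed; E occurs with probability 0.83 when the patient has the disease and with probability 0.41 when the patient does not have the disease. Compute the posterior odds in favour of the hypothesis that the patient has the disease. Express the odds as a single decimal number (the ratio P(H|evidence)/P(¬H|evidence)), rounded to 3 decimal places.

Prior odds = 0.091/(1−0.091) = 0.10011.
Likelihood ratio for E = 0.83/0.41 = 2.0244.
Posterior odds = prior odds × LR = 0.20266.

Posterior odds ≈ 0.203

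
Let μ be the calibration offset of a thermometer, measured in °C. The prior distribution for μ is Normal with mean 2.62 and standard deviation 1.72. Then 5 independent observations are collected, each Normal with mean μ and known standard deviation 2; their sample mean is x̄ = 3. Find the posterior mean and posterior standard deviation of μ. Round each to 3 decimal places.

Posterior mean ≈ 2.919; posterior SD ≈ 0.794

With known σ, the Normal prior is conjugate. Weight on the data is w = (n/σ²)/(n/σ² + 1/τ₀²) = 1.25000/(1.25000+0.338021) = 0.78714.
Posterior mean = w·x̄ + (1−w)·μ₀ = 0.78714·3 + 0.21286·2.62 = 2.919. Posterior variance = 1/(1.25000+0.338021) = 0.629715, so SD = 0.794.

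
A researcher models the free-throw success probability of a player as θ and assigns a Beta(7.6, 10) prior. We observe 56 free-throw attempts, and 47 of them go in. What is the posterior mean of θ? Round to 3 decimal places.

Posterior mean ≈ 0.742

Observing 47 successes and 9 failures updates Beta(7.6, 10) by adding the success and failure counts to the two shape parameters: α = 7.6+47 = 54.6, β = 10+9 = 19.
Posterior mean = α/(α+β) = 54.6/73.6 = 0.742.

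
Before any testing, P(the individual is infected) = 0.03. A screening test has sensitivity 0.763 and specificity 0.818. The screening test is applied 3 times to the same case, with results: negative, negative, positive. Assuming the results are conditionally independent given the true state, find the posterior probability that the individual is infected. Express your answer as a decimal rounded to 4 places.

Let H be the event that the individual is infected; start with P(H) = 0.03. P('positive'|H) = 0.763, P('positive'|¬H) = 0.182.
Update on result 1 ('negative'): P(H) ← 0.237·0.0300 / (0.237·0.0300 + 0.818·0.9700) = 0.0071100/0.80057 = 0.0089.
Update on result 2 ('negative'): P(H) ← 0.237·0.0089 / (0.237·0.0089 + 0.818·0.9911) = 0.0021048/0.81284 = 0.0026.
Update on result 3 ('positive'): P(H) ← 0.763·0.0026 / (0.763·0.0026 + 0.182·0.9974) = 0.0019758/0.18350 = 0.0108.

Posterior P(H) ≈ 0.0108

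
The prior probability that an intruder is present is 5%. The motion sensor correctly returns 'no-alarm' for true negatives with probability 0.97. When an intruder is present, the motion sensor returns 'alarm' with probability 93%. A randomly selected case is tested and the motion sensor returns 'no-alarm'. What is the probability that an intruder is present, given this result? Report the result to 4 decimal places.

P(H | E) ≈ 0.0038

Write H for 'an intruder is present'. Prior odds H:¬H = 0.05/0.95 = 0.052632. For the 'no-alarm' outcome, the likelihood ratio is 0.07/0.97 = 0.072165.
Posterior odds = 0.052632 × 0.072165 = 0.0037982, so P(H|E) = 0.0037982/(1+0.0037982) = 0.0038.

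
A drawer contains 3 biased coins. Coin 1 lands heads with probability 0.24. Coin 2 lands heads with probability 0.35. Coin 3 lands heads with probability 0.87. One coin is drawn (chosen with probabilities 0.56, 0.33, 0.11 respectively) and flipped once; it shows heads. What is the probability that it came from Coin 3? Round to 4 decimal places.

Tabulate prior·likelihood by source: [1] prior 0.56, lik 0.24, product 0.1344; [2] prior 0.33, lik 0.35, product 0.1155; [3] prior 0.11, lik 0.87, product 0.09570.
Normalizing constant = 0.34560; the posterior for Coin 3 is its product over the sum, 0.09570/0.34560 = 0.2769.

Posterior probability ≈ 0.2769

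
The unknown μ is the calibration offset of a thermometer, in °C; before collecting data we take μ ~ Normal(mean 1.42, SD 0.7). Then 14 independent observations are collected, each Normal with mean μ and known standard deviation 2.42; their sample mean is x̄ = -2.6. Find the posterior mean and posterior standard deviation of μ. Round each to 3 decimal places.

Prior precision 1/τ₀² = 1/0.7² = 2.04082; data precision n/σ² = 14/2.42² = 2.39055.
Posterior precision = 2.04082 + 2.39055 = 4.43136, giving posterior SD = 1/√4.43136 = 0.475.
Posterior mean = (2.04082·1.42 + 2.39055·-2.6) / 4.43136 = -0.749.

Posterior mean ≈ -0.749; posterior SD ≈ 0.475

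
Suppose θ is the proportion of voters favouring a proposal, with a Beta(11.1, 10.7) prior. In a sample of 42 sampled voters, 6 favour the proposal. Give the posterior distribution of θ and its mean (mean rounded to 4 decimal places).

Posterior: Beta(17.1, 46.7); mean ≈ 0.2680

Observing 6 successes and 36 failures updates Beta(11.1, 10.7) by adding the success and failure counts to the two shape parameters: α = 11.1+6 = 17.1, β = 10.7+36 = 46.7.
Posterior mean = α/(α+β) = 17.1/63.8 = 0.2680.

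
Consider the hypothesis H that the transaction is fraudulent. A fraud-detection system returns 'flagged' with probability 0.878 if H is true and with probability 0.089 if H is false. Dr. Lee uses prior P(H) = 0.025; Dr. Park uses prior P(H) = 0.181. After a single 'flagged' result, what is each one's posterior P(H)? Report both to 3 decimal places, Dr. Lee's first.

P('+'|H) = 0.878, P('+'|¬H) = 0.089.
Dr. Lee: numerator 0.878·0.025 = 0.021950; evidence = 0.021950+0.089·0.975 = 0.10872; posterior = 0.202.
Dr. Park: numerator 0.878·0.181 = 0.15892; evidence = 0.15892+0.089·0.819 = 0.23181; posterior = 0.686.

Dr. Lee: 0.202; Dr. Park: 0.686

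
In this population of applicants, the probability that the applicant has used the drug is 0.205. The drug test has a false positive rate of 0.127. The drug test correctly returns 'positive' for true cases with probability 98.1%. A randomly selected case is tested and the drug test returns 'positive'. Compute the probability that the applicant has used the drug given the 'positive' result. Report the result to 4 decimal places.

Write H for 'the applicant has used the drug'. Prior odds H:¬H = 0.205/0.795 = 0.25786. For the 'positive' outcome, the likelihood ratio is 0.981/0.127 = 7.7244.
Posterior odds = 0.25786 × 7.7244 = 1.9918, so P(H|E) = 1.9918/(1+1.9918) = 0.6658.

P(H | E) ≈ 0.6658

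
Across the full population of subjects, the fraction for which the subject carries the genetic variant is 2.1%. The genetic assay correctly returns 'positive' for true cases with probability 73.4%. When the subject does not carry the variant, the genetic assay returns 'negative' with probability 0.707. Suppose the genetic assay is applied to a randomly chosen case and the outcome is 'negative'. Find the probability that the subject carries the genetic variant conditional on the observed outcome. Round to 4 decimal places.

Write H for 'the subject carries the genetic variant'. Prior odds H:¬H = 0.021/0.979 = 0.021450. For the 'negative' outcome, the likelihood ratio is 0.266/0.707 = 0.37624.
Posterior odds = 0.021450 × 0.37624 = 0.0080705, so P(H|E) = 0.0080705/(1+0.0080705) = 0.0080.

P(H | E) ≈ 0.0080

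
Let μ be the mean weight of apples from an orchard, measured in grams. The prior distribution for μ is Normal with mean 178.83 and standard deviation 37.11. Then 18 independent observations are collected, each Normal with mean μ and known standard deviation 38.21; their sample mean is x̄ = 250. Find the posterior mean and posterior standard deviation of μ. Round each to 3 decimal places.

Posterior mean ≈ 246.041; posterior SD ≈ 8.752

With known σ, the Normal prior is conjugate. Weight on the data is w = (n/σ²)/(n/σ² + 1/τ₀²) = 0.0123287/(0.0123287+0.00072614) = 0.94438.
Posterior mean = w·x̄ + (1−w)·μ₀ = 0.94438·250 + 0.055622·178.83 = 246.041. Posterior variance = 1/(0.0123287+0.00072614) = 76.5998, so SD = 8.752.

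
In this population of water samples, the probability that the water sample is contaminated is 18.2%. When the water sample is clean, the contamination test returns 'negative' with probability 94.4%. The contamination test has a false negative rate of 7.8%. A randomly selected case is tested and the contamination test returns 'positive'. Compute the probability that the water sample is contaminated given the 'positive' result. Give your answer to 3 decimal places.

P(H | E) ≈ 0.786

Let H be the event that the water sample is contaminated. P(H) = 0.182, so P(¬H) = 0.818. With E the 'positive' result, P(E|H) = 0.922 and P(E|¬H) = 0.056.
P(E) = 0.922·0.182 + 0.056·0.818 = 0.16780 + 0.045808 = 0.21361.
By Bayes' theorem, P(H|E) = 0.16780 / 0.21361 = 0.786.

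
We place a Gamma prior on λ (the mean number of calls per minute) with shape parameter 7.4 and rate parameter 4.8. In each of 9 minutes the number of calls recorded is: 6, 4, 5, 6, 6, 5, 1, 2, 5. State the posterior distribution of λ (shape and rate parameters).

Posterior: Gamma(shape=47.4, rate=13.8)

The Poisson likelihood adds the total count to the shape and the number of exposure periods to the rate. Here ∑xᵢ = 40 and n = 9, so shape 7.4→47.4 and rate 4.8→13.8.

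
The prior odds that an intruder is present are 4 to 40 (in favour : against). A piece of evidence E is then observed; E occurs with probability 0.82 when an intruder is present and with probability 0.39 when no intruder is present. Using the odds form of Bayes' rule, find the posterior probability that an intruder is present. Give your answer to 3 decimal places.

Prior odds = 4/40 = 0.10000.
Likelihood ratio for E = 0.82/0.39 = 2.1026.
Posterior odds = prior odds × LR = 0.21026.
Posterior probability = odds/(1+odds) = 0.21026/1.2103 = 0.174.

Posterior probability ≈ 0.174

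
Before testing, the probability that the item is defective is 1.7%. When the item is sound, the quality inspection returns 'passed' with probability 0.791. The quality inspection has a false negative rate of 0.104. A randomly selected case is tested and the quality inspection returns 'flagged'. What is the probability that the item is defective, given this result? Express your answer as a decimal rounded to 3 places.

Write H for 'the item is defective'. Prior odds H:¬H = 0.017/0.983 = 0.017294. For the 'flagged' outcome, the likelihood ratio is 0.896/0.209 = 4.2871.
Posterior odds = 0.017294 × 4.2871 = 0.074141, so P(H|E) = 0.074141/(1+0.074141) = 0.069.

P(H | E) ≈ 0.069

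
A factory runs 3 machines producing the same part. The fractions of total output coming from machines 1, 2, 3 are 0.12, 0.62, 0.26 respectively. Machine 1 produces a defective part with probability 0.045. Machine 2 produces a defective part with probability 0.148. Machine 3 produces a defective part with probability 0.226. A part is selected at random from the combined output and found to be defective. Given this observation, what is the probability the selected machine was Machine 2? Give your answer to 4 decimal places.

P(defective|M1) = 0.045; P(defective|M2) = 0.148; P(defective|M3) = 0.226.
Prior × likelihood for each source: 0.12·0.045=0.005400, 0.62·0.148=0.09176, 0.26·0.226=0.05876. Summing gives P(defective) = 0.15592.
P(Machine 2 | defective) = 0.09176 / 0.15592 = 0.5885.

Posterior probability ≈ 0.5885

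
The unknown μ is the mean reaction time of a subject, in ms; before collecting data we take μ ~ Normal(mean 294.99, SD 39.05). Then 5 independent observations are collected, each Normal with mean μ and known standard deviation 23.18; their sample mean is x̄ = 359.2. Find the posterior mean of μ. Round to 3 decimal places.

Posterior mean ≈ 354.973

Prior precision 1/τ₀² = 1/39.05² = 0.00065578; data precision n/σ² = 5/23.18² = 0.00930557.
Posterior precision = 0.00065578 + 0.00930557 = 0.00996135.
Posterior mean = (0.00065578·294.99 + 0.00930557·359.2) / 0.00996135 = 354.973.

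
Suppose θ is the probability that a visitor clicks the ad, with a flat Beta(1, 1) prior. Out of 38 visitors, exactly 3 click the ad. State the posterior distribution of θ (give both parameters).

The binomial likelihood is conjugate to the Beta prior: with 3 successes and 35 failures, the posterior is Beta(1+3, 1+35) = Beta(4, 36).

Posterior: Beta(4, 36)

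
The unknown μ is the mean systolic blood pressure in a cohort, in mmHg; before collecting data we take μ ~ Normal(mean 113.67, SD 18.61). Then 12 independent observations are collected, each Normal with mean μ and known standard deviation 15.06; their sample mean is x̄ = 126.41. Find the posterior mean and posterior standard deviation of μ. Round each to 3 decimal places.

Posterior mean ≈ 125.751; posterior SD ≈ 4.233

Prior precision 1/τ₀² = 1/18.61² = 0.00288740; data precision n/σ² = 12/15.06² = 0.0529092.
Posterior precision = 0.00288740 + 0.0529092 = 0.0557966, giving posterior SD = 1/√0.0557966 = 4.233.
Posterior mean = (0.00288740·113.67 + 0.0529092·126.41) / 0.0557966 = 125.751.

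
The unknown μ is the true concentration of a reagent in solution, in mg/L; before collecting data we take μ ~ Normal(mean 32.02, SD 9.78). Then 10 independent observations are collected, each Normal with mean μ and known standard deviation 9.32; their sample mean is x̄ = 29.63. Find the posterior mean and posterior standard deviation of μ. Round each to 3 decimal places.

Posterior mean ≈ 29.829; posterior SD ≈ 2.822

Prior precision 1/τ₀² = 1/9.78² = 0.0104550; data precision n/σ² = 10/9.32² = 0.115125.
Posterior precision = 0.0104550 + 0.115125 = 0.125580, giving posterior SD = 1/√0.125580 = 2.822.
Posterior mean = (0.0104550·32.02 + 0.115125·29.63) / 0.125580 = 29.829.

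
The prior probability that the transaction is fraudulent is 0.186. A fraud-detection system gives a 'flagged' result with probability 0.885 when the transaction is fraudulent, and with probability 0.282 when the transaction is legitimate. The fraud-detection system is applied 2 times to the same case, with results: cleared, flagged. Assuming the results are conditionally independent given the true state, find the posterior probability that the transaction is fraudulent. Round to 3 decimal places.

With H the event that the transaction is fraudulent, the joint likelihood of the observed sequence is P(data|H) = 0.115·0.885 = 0.10178 and P(data|¬H) = 0.718·0.282 = 0.20248.
Bayes: P(H|data) = 0.186·0.10178 / (0.186·0.10178 + 0.814·0.20248) = 0.018930/0.18375 = 0.1030.

Posterior P(H) ≈ 0.103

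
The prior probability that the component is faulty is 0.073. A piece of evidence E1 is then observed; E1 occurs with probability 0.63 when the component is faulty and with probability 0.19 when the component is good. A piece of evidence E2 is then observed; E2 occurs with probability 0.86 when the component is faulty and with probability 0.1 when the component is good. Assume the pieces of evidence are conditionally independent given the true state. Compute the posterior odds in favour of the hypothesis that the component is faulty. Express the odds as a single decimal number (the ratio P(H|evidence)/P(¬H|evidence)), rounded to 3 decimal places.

Prior odds = 0.073/(1−0.073) = 0.078749.
Likelihood ratio for E1 = 0.63/0.19 = 3.3158.
Likelihood ratio for E2 = 0.86/0.1 = 8.6000.
Posterior odds = prior odds × LR₁ × LR₂ = 2.2456.

Posterior odds ≈ 2.246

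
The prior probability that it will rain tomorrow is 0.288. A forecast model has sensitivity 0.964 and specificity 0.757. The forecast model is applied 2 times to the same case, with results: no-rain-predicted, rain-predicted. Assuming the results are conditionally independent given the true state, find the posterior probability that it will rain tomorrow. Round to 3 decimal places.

Posterior P(H) ≈ 0.071

With H the event that it will rain tomorrow, the joint likelihood of the observed sequence is P(data|H) = 0.036·0.964 = 0.034704 and P(data|¬H) = 0.757·0.243 = 0.18395.
Bayes: P(H|data) = 0.288·0.034704 / (0.288·0.034704 + 0.712·0.18395) = 0.0099948/0.14097 = 0.0709.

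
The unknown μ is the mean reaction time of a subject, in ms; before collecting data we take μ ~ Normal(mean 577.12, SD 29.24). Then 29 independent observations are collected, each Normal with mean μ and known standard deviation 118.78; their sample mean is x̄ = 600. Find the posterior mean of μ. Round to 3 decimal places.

Prior precision 1/τ₀² = 1/29.24² = 0.00116962; data precision n/σ² = 29/118.78² = 0.00205547.
Posterior precision = 0.00116962 + 0.00205547 = 0.00322509.
Posterior mean = (0.00116962·577.12 + 0.00205547·600) / 0.00322509 = 591.702.

Posterior mean ≈ 591.702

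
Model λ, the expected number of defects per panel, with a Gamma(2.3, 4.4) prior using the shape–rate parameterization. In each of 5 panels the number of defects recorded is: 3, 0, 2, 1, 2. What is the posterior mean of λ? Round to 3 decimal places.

Total count ∑xᵢ = 8 over n = 5 panels.
Gamma is conjugate to the Poisson likelihood: posterior is Gamma(shape = 2.3+8 = 10.3, rate = 4.4+5 = 9.4).
Posterior mean = shape/rate = 10.3/9.4 = 1.096.

Posterior mean ≈ 1.096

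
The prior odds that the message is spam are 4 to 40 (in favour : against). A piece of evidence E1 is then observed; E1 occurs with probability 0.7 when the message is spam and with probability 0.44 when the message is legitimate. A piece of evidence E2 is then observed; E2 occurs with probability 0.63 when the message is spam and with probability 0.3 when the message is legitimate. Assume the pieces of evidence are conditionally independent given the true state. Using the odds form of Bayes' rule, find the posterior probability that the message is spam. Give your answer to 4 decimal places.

Posterior probability ≈ 0.2504

Prior odds = 4/40 = 0.10000. In log-odds, ln(0.10000) = -2.3026.
Add log likelihood ratios: ln(1.5909) + ln(2.1000) = 1.2062.
Posterior log-odds = -1.0963, so posterior odds = exp(-1.0963) = 0.33409. Converting, P(H|E) = 0.33409/1.3341 = 0.2504.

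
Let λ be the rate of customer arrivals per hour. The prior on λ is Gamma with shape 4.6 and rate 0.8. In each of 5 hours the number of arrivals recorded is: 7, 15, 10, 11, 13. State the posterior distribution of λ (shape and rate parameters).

Posterior: Gamma(shape=60.6, rate=5.8)

Total count ∑xᵢ = 56 over n = 5 hours.
Gamma is conjugate to the Poisson likelihood: posterior is Gamma(shape = 4.6+56 = 60.6, rate = 0.8+5 = 5.8).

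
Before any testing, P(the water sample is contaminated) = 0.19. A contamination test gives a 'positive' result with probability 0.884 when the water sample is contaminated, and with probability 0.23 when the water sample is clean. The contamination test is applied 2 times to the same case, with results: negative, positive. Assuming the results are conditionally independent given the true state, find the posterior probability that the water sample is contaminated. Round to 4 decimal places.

Posterior P(H) ≈ 0.1196

Let H be the event that the water sample is contaminated; start with P(H) = 0.19. P('positive'|H) = 0.884, P('positive'|¬H) = 0.23.
Update on result 1 ('negative'): P(H) ← 0.116·0.1900 / (0.116·0.1900 + 0.77·0.8100) = 0.022040/0.64574 = 0.0341.
Update on result 2 ('positive'): P(H) ← 0.884·0.0341 / (0.884·0.0341 + 0.23·0.9659) = 0.030172/0.25232 = 0.1196.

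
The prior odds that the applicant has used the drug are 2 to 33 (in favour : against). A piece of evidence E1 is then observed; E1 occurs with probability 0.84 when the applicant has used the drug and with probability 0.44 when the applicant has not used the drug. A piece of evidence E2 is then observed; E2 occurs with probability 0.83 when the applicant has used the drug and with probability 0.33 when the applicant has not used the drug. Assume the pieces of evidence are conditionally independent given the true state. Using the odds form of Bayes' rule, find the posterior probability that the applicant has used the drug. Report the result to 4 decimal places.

Posterior probability ≈ 0.2254

Prior odds = 2/33 = 0.060606.
Likelihood ratio for E1 = 0.84/0.44 = 1.9091.
Likelihood ratio for E2 = 0.83/0.33 = 2.5152.
Posterior odds = prior odds × LR₁ × LR₂ = 0.29101.
Posterior probability = odds/(1+odds) = 0.29101/1.2910 = 0.2254.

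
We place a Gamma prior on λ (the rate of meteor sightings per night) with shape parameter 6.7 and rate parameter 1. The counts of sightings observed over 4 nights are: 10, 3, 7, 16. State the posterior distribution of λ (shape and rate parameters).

Posterior: Gamma(shape=42.7, rate=5)

The Poisson likelihood adds the total count to the shape and the number of exposure periods to the rate. Here ∑xᵢ = 36 and n = 4, so shape 6.7→42.7 and rate 1→5.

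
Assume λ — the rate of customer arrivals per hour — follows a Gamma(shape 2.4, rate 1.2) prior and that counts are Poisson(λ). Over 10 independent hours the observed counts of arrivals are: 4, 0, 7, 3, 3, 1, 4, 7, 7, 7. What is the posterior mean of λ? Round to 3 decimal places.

Total count ∑xᵢ = 43 over n = 10 hours.
Gamma is conjugate to the Poisson likelihood: posterior is Gamma(shape = 2.4+43 = 45.4, rate = 1.2+10 = 11.2).
E[λ | data] = 45.4/11.2 = 4.054.

Posterior mean ≈ 4.054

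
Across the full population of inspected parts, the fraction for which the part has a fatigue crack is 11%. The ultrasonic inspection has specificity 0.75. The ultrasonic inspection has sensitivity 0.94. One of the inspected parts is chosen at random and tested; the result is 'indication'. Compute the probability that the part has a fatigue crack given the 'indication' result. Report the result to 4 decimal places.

Let H be the event that the part has a fatigue crack. P(H) = 0.11, so P(¬H) = 0.89. With E the 'indication' result, P(E|H) = 0.94 and P(E|¬H) = 0.25.
P(E) = 0.94·0.11 + 0.25·0.89 = 0.10340 + 0.22250 = 0.32590.
By Bayes' theorem, P(H|E) = 0.10340 / 0.32590 = 0.3173.

P(H | E) ≈ 0.3173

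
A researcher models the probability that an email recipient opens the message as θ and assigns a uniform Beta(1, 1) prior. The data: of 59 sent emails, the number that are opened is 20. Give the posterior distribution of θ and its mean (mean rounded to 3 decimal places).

Posterior: Beta(21, 40); mean ≈ 0.344

Observing 20 successes and 39 failures updates Beta(1, 1) by adding the success and failure counts to the two shape parameters: α = 1+20 = 21, β = 1+39 = 40.
Posterior mean = α/(α+β) = 21/61 = 0.344.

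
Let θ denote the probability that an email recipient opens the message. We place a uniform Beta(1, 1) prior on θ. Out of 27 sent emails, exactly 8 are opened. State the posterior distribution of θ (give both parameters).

Observing 8 successes and 19 failures updates Beta(1, 1) by adding the success and failure counts to the two shape parameters: α = 1+8 = 9, β = 1+19 = 20.

Posterior: Beta(9, 20)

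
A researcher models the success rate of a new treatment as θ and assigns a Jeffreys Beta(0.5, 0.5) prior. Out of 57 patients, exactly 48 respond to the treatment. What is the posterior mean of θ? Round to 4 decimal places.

Posterior mean ≈ 0.8362

Observing 48 successes and 9 failures updates Beta(0.5, 0.5) by adding the success and failure counts to the two shape parameters: α = 0.5+48 = 48.5, β = 0.5+9 = 9.5.
E[θ | data] = 48.5/(48.5+9.5) = 0.8362.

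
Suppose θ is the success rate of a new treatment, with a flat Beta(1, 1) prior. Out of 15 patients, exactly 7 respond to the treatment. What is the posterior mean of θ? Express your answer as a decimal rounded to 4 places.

Posterior mean ≈ 0.4706

Observing 7 successes and 8 failures updates Beta(1, 1) by adding the success and failure counts to the two shape parameters: α = 1+7 = 8, β = 1+8 = 9.
E[θ | data] = 8/(8+9) = 0.4706.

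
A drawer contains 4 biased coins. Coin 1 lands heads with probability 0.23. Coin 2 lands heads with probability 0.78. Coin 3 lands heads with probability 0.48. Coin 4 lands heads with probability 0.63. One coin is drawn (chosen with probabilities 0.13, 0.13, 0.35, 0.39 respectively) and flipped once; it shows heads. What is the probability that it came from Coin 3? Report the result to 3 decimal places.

P(heads|C1) = 0.23; P(heads|C2) = 0.78; P(heads|C3) = 0.48; P(heads|C4) = 0.63.
Prior × likelihood for each source: 0.13·0.23=0.02990, 0.13·0.78=0.1014, 0.35·0.48=0.1680, 0.39·0.63=0.2457. Summing gives P(heads) = 0.54500.
P(Coin 3 | heads) = 0.1680 / 0.54500 = 0.308.

Posterior probability ≈ 0.308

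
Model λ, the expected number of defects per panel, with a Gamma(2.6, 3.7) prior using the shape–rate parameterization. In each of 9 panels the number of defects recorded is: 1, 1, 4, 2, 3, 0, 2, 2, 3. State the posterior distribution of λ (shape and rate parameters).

Posterior: Gamma(shape=20.6, rate=12.7)

The Poisson likelihood adds the total count to the shape and the number of exposure periods to the rate. Here ∑xᵢ = 18 and n = 9, so shape 2.6→20.6 and rate 3.7→12.7.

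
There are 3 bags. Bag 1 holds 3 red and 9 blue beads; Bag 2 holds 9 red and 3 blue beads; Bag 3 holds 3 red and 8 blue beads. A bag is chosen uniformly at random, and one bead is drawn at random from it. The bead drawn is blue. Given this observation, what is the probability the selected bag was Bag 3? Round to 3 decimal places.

P(blue|Bag 1) = 0.75; P(blue|Bag 2) = 0.25; P(blue|Bag 3) = 0.7273.
Prior × likelihood for each source: 0.333333·0.75=0.2500, 0.333333·0.25=0.08333, 0.333333·0.7273=0.2424. Summing gives P(blue) = 0.57576.
P(Bag 3 | blue) = 0.2424 / 0.57576 = 0.421.

Posterior probability ≈ 0.421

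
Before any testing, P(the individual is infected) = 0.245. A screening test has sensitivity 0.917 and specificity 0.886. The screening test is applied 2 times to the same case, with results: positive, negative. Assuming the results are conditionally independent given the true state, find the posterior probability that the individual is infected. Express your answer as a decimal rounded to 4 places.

Posterior P(H) ≈ 0.1965

Let H be the event that the individual is infected; start with P(H) = 0.245. P('positive'|H) = 0.917, P('positive'|¬H) = 0.114.
Update on result 1 ('positive'): P(H) ← 0.917·0.2450 / (0.917·0.2450 + 0.114·0.7550) = 0.22467/0.31073 = 0.7230.
Update on result 2 ('negative'): P(H) ← 0.083·0.7230 / (0.083·0.7230 + 0.886·0.2770) = 0.060010/0.30542 = 0.1965.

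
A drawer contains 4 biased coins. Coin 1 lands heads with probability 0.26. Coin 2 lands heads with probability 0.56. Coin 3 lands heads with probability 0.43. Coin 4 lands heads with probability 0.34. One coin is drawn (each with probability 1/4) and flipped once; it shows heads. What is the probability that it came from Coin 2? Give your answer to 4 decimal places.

Posterior probability ≈ 0.3522

Tabulate prior·likelihood by source: [1] prior 0.25, lik 0.26, product 0.06500; [2] prior 0.25, lik 0.56, product 0.1400; [3] prior 0.25, lik 0.43, product 0.1075; [4] prior 0.25, lik 0.34, product 0.08500.
Normalizing constant = 0.39750; the posterior for Coin 2 is its product over the sum, 0.1400/0.39750 = 0.3522.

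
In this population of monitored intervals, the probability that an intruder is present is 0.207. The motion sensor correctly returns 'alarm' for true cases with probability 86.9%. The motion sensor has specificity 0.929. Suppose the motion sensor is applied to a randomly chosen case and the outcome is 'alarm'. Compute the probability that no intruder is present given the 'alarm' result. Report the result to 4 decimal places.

P(¬H | E) ≈ 0.2384

Write H for 'an intruder is present'. Prior odds H:¬H = 0.207/0.793 = 0.26103. For the 'alarm' outcome, the likelihood ratio is 0.869/0.071 = 12.239.
Posterior odds = 0.26103 × 12.239 = 3.1949, so P(H|E) = 3.1949/(1+3.1949) = 0.7616. Then P(¬H|E) = 1 − 0.7616 = 0.2384.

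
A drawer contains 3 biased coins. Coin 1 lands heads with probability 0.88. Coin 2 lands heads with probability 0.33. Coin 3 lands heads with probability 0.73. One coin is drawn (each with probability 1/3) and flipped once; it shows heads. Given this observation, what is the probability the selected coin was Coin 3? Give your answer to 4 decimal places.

Posterior probability ≈ 0.3763

P(heads|C1) = 0.88; P(heads|C2) = 0.33; P(heads|C3) = 0.73.
Prior × likelihood for each source: 0.333333·0.88=0.2933, 0.333333·0.33=0.1100, 0.333333·0.73=0.2433. Summing gives P(heads) = 0.64667.
P(Coin 3 | heads) = 0.2433 / 0.64667 = 0.3763.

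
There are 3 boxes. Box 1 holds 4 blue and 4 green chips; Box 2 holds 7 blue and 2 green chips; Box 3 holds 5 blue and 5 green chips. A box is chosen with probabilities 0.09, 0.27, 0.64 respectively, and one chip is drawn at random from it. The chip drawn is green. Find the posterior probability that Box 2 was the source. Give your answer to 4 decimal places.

Posterior probability ≈ 0.1412

Tabulate prior·likelihood by source: [1] prior 0.09, lik 0.5, product 0.04500; [2] prior 0.27, lik 0.2222, product 0.06000; [3] prior 0.64, lik 0.5, product 0.3200.
Normalizing constant = 0.42500; the posterior for Box 2 is its product over the sum, 0.06000/0.42500 = 0.1412.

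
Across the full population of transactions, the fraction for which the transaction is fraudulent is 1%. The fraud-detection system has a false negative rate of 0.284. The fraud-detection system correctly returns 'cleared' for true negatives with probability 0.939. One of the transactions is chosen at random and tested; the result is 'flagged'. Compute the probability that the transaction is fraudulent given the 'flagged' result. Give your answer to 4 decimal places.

Write H for 'the transaction is fraudulent'. Prior odds H:¬H = 0.01/0.99 = 0.010101. For the 'flagged' outcome, the likelihood ratio is 0.716/0.061 = 11.738.
Posterior odds = 0.010101 × 11.738 = 0.11856, so P(H|E) = 0.11856/(1+0.11856) = 0.1060.

P(H | E) ≈ 0.1060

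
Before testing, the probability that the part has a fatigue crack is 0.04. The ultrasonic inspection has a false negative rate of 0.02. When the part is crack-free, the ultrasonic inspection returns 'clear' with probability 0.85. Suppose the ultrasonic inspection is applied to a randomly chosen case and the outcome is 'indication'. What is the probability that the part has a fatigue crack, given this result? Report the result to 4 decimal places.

Write H for 'the part has a fatigue crack'. Prior odds H:¬H = 0.04/0.96 = 0.041667. For the 'indication' outcome, the likelihood ratio is 0.98/0.15 = 6.5333.
Posterior odds = 0.041667 × 6.5333 = 0.27222, so P(H|E) = 0.27222/(1+0.27222) = 0.2140.

P(H | E) ≈ 0.2140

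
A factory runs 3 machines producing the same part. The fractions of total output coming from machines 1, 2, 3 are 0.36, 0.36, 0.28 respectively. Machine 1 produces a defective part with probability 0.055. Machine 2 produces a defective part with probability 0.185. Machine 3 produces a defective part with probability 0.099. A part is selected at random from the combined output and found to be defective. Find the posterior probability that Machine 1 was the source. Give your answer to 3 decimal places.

Tabulate prior·likelihood by source: [1] prior 0.36, lik 0.055, product 0.01980; [2] prior 0.36, lik 0.185, product 0.06660; [3] prior 0.28, lik 0.099, product 0.02772.
Normalizing constant = 0.11412; the posterior for Machine 1 is its product over the sum, 0.01980/0.11412 = 0.174.

Posterior probability ≈ 0.174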